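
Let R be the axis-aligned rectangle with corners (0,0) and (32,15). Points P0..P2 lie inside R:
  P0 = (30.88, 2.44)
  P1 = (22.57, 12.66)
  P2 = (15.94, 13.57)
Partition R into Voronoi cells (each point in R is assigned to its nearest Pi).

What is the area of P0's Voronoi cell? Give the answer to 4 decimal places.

Area of P0's cell: 86.1910

1. box [0,32]×[0,15]: [(0, 0) (32, 0) (32, 15) (0, 15)]
2. ⊥bis P0·P1 via (26.725,7.55): [(17.4397, 0) (32, 0) (32, 11.8392)]  |A|=86.191
3. ⊥bis P0·P2 via (23.41,8.005): [(17.4568, 0.0139) (17.4464, 0) (32, 0) (32, 11.8392)]  |A|=86.191
4. canonical 4-gon: [(17.4568, 0.0139) (17.4464, 0) (32, 0) (32, 11.8392)]
5. shoelace: 86.191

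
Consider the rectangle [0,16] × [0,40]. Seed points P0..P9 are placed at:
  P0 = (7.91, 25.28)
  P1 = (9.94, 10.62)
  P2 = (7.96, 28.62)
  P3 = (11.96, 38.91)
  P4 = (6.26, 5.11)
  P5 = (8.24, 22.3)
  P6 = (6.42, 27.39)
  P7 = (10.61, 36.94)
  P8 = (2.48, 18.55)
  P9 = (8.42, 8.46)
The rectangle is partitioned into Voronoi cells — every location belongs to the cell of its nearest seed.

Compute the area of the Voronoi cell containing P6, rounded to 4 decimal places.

Area of P6's cell: 56.5685

1. box [0,16]×[0,40]: [(0, 0) (16, 0) (16, 40) (0, 40)]
2. ⊥bis P6·P0 via (7.165,26.335): [(0, 21.2754) (16, 32.5739) (16, 40) (0, 40)]  |A|=209.2057
3. ⊥bis P6·P1 via (8.18,19.005): [(0, 21.2754) (16, 32.5739) (16, 40) (0, 40)]  |A|=209.2057
4. ⊥bis P6·P2 via (7.19,28.005): [(0, 37.0071) (0, 21.2754) (8.0338, 26.9485)]  |A|=63.193
5. ⊥bis P6·P3 via (9.19,33.15): [(0, 37.0071) (0, 21.2754) (8.0338, 26.9485)]  |A|=63.193
6. ⊥bis P6·P4 via (6.34,16.25): [(0, 37.0071) (0, 21.2754) (8.0338, 26.9485)]  |A|=63.193
7. ⊥bis P6·P5 via (7.33,24.845): [(0, 37.0071) (0, 22.2241) (2.7215, 23.1972) (8.0338, 26.9485)]  |A|=61.9021
8. ⊥bis P6·P7 via (8.515,32.165): [(1.3602, 35.3041) (0, 35.9009) (0, 22.2241) (2.7215, 23.1972) (8.0338, 26.9485)]  |A|=61.1497
9. ⊥bis P6·P8 via (4.45,22.97): [(1.3602, 35.3041) (0, 35.9009) (0, 24.9534) (3.1931, 23.5302) (8.0338, 26.9485)]  |A|=56.5685
10. ⊥bis P6·P9 via (7.42,17.925): [(1.3602, 35.3041) (0, 35.9009) (0, 24.9534) (3.1931, 23.5302) (8.0338, 26.9485)]  |A|=56.5685
11. canonical 5-gon: [(1.3602, 35.3041) (0, 35.9009) (0, 24.9534) (3.1931, 23.5302) (8.0338, 26.9485)]
12. shoelace: 56.5685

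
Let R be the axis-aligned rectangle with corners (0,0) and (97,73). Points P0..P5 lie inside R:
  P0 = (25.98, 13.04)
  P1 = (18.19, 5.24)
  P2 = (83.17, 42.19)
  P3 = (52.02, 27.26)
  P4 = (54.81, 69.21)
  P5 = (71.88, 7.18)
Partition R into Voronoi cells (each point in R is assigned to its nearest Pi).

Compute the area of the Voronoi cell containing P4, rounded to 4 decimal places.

Area of P4's cell: 1618.4185

1. box [0,97]×[0,73]: [(0, 0) (97, 0) (97, 73) (0, 73)]
2. ⊥bis P4·P0 via (40.395,41.125): [(0, 61.8583) (97, 12.0717) (97, 73) (0, 73)]  |A|=3495.3949
3. ⊥bis P4·P1 via (36.5,37.225): [(0, 61.8583) (97, 12.0717) (97, 73) (0, 73)]  |A|=3495.3949
4. ⊥bis P4·P2 via (68.99,55.7): [(0, 61.8583) (50.2731, 36.0549) (85.4726, 73) (0, 73)]  |A|=1858.9607
5. ⊥bis P4·P3 via (53.415,48.235): [(0, 61.8583) (22.542, 50.2883) (61.3734, 47.7057) (85.4726, 73) (0, 73)]  |A|=1618.4185
6. ⊥bis P4·P5 via (63.345,38.195): [(0, 61.8583) (22.542, 50.2883) (61.3734, 47.7057) (85.4726, 73) (0, 73)]  |A|=1618.4185
7. canonical 5-gon: [(0, 61.8583) (22.542, 50.2883) (61.3734, 47.7057) (85.4726, 73) (0, 73)]
8. shoelace: 1618.4185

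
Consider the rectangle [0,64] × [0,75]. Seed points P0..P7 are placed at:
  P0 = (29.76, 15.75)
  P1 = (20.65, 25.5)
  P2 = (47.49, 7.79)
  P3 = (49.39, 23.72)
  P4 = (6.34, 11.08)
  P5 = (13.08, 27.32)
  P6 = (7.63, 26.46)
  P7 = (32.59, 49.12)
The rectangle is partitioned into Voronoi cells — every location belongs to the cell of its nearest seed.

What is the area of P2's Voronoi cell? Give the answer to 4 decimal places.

1. box [0,64]×[0,75]: [(0, 0) (64, 0) (64, 75) (0, 75)]
2. ⊥bis P2·P0 via (38.625,11.77): [(33.3408, 0) (64, 0) (64, 68.2899)]  |A|=1046.8582
3. ⊥bis P2·P1 via (34.07,16.645): [(55.1707, 48.6238) (33.3408, 0) (64, 0) (64, 62.0048)]  |A|=1019.1113
4. ⊥bis P2·P3 via (48.44,15.755): [(40.822, 16.6636) (33.3408, 0) (64, 0) (64, 13.8991)]  |A|=416.5235
5. ⊥bis P2·P4 via (26.915,9.435): [(40.822, 16.6636) (33.3408, 0) (64, 0) (64, 13.8991)]  |A|=416.5235
6. ⊥bis P2·P5 via (30.285,17.555): [(40.822, 16.6636) (33.3408, 0) (64, 0) (64, 13.8991)]  |A|=416.5235
7. ⊥bis P2·P6 via (27.56,17.125): [(40.822, 16.6636) (33.3408, 0) (64, 0) (64, 13.8991)]  |A|=416.5235
8. ⊥bis P2·P7 via (40.04,28.455): [(40.822, 16.6636) (33.3408, 0) (64, 0) (64, 13.8991)]  |A|=416.5235
9. canonical 4-gon: [(40.822, 16.6636) (33.3408, 0) (64, 0) (64, 13.8991)]
10. shoelace: 416.5235

Area of P2's cell: 416.5235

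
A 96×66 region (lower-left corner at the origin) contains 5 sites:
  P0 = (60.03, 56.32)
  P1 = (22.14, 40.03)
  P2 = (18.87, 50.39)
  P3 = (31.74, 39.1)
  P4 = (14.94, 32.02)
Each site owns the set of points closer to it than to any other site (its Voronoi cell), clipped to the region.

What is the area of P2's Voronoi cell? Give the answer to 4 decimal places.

Area of P2's cell: 730.0742

1. box [0,96]×[0,66]: [(0, 0) (96, 0) (96, 66) (0, 66)]
2. ⊥bis P2·P0 via (39.45,53.355): [(0, 0) (47.137, 0) (37.6282, 66) (0, 66)]  |A|=2797.2505
3. ⊥bis P2·P1 via (20.505,45.21): [(0, 38.7379) (39.7484, 51.2839) (37.6282, 66) (0, 66)]  |A|=818.6827
4. ⊥bis P2·P3 via (25.305,44.745): [(0, 38.7379) (27.7071, 47.4832) (38.5201, 59.8095) (37.6282, 66) (0, 66)]  |A|=765.0191
5. ⊥bis P2·P4 via (16.905,41.205): [(0, 44.8216) (11.488, 42.3639) (27.7071, 47.4832) (38.5201, 59.8095) (37.6282, 66) (0, 66)]  |A|=730.0742
6. canonical 6-gon: [(0, 44.8216) (11.488, 42.3639) (27.7071, 47.4832) (38.5201, 59.8095) (37.6282, 66) (0, 66)]
7. shoelace: 730.0742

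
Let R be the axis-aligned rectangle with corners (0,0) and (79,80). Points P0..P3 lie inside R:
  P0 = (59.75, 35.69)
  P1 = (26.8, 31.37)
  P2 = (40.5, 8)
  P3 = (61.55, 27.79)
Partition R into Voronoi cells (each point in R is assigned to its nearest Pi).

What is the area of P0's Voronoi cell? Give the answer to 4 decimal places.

1. box [0,79]×[0,80]: [(0, 0) (79, 0) (79, 80) (0, 80)]
2. ⊥bis P0·P1 via (43.275,33.53): [(47.671, 0) (79, 0) (79, 80) (37.1824, 80)]  |A|=2925.8614
3. ⊥bis P0·P2 via (50.125,21.845): [(44.2737, 25.9128) (79, 1.7712) (79, 80) (37.1824, 80)]  |A|=2489.197
4. ⊥bis P0·P3 via (60.65,31.74): [(44.0069, 27.9479) (79, 35.921) (79, 80) (37.1824, 80)]  |A|=1859.5777
5. canonical 4-gon: [(44.0069, 27.9479) (79, 35.921) (79, 80) (37.1824, 80)]
6. shoelace: 1859.5777

Area of P0's cell: 1859.5777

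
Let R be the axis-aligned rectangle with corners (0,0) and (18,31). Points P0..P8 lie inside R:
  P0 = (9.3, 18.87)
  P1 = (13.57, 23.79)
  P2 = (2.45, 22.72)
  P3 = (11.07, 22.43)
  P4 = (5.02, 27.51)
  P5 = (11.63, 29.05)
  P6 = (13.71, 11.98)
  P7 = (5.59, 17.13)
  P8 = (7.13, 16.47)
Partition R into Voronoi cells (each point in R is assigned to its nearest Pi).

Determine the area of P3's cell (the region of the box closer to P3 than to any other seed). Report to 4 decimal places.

1. box [0,18]×[0,31]: [(0, 0) (18, 0) (18, 31) (0, 31)]
2. ⊥bis P3·P0 via (10.185,20.65): [(0, 25.7139) (18, 16.7645) (18, 31) (0, 31)]  |A|=175.6949
3. ⊥bis P3·P1 via (12.32,23.11): [(0, 25.7139) (14.9459, 18.2829) (8.0278, 31) (0, 31)]  |A|=90.5483
4. ⊥bis P3·P2 via (6.76,22.575): [(6.7527, 22.3565) (14.9459, 18.2829) (8.0278, 31) (7.0434, 31)]  |A|=42.2609
5. ⊥bis P3·P4 via (8.045,24.97): [(6.7903, 23.4757) (6.7527, 22.3565) (14.9459, 18.2829) (10.0252, 27.3283)]  |A|=28.7711
6. ⊥bis P3·P5 via (11.35,25.74): [(8.8679, 25.95) (6.7903, 23.4757) (6.7527, 22.3565) (14.9459, 18.2829) (10.8671, 25.7809)]  |A|=27.2954
7. ⊥bis P3·P6 via (12.39,17.205): [(8.8679, 25.95) (6.7903, 23.4757) (6.7527, 22.3565) (14.9459, 18.2829) (10.8671, 25.7809)]  |A|=27.2954
8. ⊥bis P3·P7 via (8.33,19.78): [(8.8679, 25.95) (6.7903, 23.4757) (6.7527, 22.3565) (14.9459, 18.2829) (10.8671, 25.7809)]  |A|=27.2954
9. ⊥bis P3·P8 via (9.1,19.45): [(8.8679, 25.95) (6.7903, 23.4757) (6.7527, 22.3565) (14.9459, 18.2829) (10.8671, 25.7809)]  |A|=27.2954
10. canonical 5-gon: [(8.8679, 25.95) (6.7903, 23.4757) (6.7527, 22.3565) (14.9459, 18.2829) (10.8671, 25.7809)]
11. shoelace: 27.2954

Area of P3's cell: 27.2954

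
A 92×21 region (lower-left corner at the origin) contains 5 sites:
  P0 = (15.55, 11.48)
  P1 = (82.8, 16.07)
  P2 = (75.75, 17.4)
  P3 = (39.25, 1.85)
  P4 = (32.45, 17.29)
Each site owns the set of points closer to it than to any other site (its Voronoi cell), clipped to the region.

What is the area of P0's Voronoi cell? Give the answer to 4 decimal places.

1. box [0,92]×[0,21]: [(0, 0) (92, 0) (92, 21) (0, 21)]
2. ⊥bis P0·P1 via (49.175,13.775): [(0, 0) (50.1152, 0) (48.6819, 21) (0, 21)]  |A|=1037.3691
3. ⊥bis P0·P2 via (45.65,14.44): [(0, 0) (47.07, 0) (45.0049, 21) (0, 21)]  |A|=966.7866
4. ⊥bis P0·P3 via (27.4,6.665): [(0, 0) (24.6918, 0) (33.2247, 21) (0, 21)]  |A|=608.1237
5. ⊥bis P0·P4 via (24,14.385): [(0, 0) (24.6918, 0) (26.9959, 5.6705) (21.7258, 21) (0, 21)]  |A|=519.9879
6. canonical 5-gon: [(0, 0) (24.6918, 0) (26.9959, 5.6705) (21.7258, 21) (0, 21)]
7. shoelace: 519.9879

Area of P0's cell: 519.9879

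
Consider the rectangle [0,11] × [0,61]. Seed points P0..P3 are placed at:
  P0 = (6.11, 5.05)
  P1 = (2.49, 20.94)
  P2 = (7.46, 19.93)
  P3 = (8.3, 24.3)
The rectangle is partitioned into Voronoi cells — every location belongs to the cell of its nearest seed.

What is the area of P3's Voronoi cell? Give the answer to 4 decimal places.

1. box [0,11]×[0,61]: [(0, 0) (11, 0) (11, 61) (0, 61)]
2. ⊥bis P3·P0 via (7.205,14.675): [(0, 15.4947) (11, 14.2433) (11, 61) (0, 61)]  |A|=507.4413
3. ⊥bis P3·P1 via (5.395,22.62): [(0, 31.9489) (10.1858, 14.3359) (11, 14.2433) (11, 61) (0, 61)]  |A|=423.6418
4. ⊥bis P3·P2 via (7.88,22.115): [(0, 31.9489) (5.4128, 22.5892) (11, 21.5153) (11, 61) (0, 61)]  |A|=400.1878
5. canonical 5-gon: [(0, 31.9489) (5.4128, 22.5892) (11, 21.5153) (11, 61) (0, 61)]
6. shoelace: 400.1878

Area of P3's cell: 400.1878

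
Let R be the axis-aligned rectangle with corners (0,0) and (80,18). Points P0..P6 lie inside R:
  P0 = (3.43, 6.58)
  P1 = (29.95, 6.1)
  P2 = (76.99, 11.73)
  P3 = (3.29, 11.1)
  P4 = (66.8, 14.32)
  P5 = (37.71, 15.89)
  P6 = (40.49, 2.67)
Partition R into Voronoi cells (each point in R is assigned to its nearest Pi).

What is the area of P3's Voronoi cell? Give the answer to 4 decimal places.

1. box [0,80]×[0,18]: [(0, 0) (80, 0) (80, 18) (0, 18)]
2. ⊥bis P3·P0 via (3.36,8.84): [(0, 8.7359) (80, 11.2138) (80, 18) (0, 18)]  |A|=642.0106
3. ⊥bis P3·P1 via (16.62,8.6): [(0, 8.7359) (16.7428, 9.2545) (18.3829, 18) (0, 18)]  |A|=157.9369
4. ⊥bis P3·P2 via (40.14,11.415): [(0, 8.7359) (16.7428, 9.2545) (18.3829, 18) (0, 18)]  |A|=157.9369
5. ⊥bis P3·P4 via (35.045,12.71): [(0, 8.7359) (16.7428, 9.2545) (18.3829, 18) (0, 18)]  |A|=157.9369
6. ⊥bis P3·P5 via (20.5,13.495): [(0, 8.7359) (16.7428, 9.2545) (18.3829, 18) (0, 18)]  |A|=157.9369
7. ⊥bis P3·P6 via (21.89,6.885): [(0, 8.7359) (16.7428, 9.2545) (18.3829, 18) (0, 18)]  |A|=157.9369
8. canonical 4-gon: [(0, 8.7359) (16.7428, 9.2545) (18.3829, 18) (0, 18)]
9. shoelace: 157.9369

Area of P3's cell: 157.9369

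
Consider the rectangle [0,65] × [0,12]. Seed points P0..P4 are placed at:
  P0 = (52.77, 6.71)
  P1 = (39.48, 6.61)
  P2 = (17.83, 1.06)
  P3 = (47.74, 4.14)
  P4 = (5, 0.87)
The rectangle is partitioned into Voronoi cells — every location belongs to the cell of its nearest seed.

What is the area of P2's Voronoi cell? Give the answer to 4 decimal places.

1. box [0,65]×[0,12]: [(0, 0) (65, 0) (65, 12) (0, 12)]
2. ⊥bis P2·P0 via (35.3,3.885): [(0, 0) (35.9282, 0) (33.9878, 12) (0, 12)]  |A|=419.4959
3. ⊥bis P2·P1 via (28.655,3.835): [(0, 0) (29.6381, 0) (26.5619, 12) (0, 12)]  |A|=337.2
4. ⊥bis P2·P3 via (32.785,2.6): [(0, 0) (29.6381, 0) (26.5619, 12) (0, 12)]  |A|=337.2
5. ⊥bis P2·P4 via (11.415,0.965): [(11.4293, 0) (29.6381, 0) (26.5619, 12) (11.2516, 12)]  |A|=201.1148
6. canonical 4-gon: [(11.4293, 0) (29.6381, 0) (26.5619, 12) (11.2516, 12)]
7. shoelace: 201.1148

Area of P2's cell: 201.1148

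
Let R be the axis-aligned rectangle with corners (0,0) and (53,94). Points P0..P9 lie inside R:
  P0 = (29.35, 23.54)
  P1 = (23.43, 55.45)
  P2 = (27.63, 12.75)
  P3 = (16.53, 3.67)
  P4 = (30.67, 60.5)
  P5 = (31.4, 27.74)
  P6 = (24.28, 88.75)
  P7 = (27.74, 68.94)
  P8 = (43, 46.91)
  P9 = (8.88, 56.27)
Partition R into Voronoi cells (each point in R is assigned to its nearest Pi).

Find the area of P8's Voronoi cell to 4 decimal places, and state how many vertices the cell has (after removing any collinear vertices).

Area of P8's cell: 529.7954 (4 vertices)

1. box [0,53]×[0,94]: [(0, 0) (53, 0) (53, 94) (0, 94)]
2. ⊥bis P8·P0 via (36.175,35.225): [(0, 56.3542) (53, 25.3978) (53, 94) (0, 94)]  |A|=2815.5723
3. ⊥bis P8·P1 via (33.215,51.18): [(28.2679, 39.8434) (53, 25.3978) (53, 94) (51.9009, 94)]  |A|=878.0999
4. ⊥bis P8·P2 via (35.315,29.83): [(28.2679, 39.8434) (53, 25.3978) (53, 94) (51.9009, 94)]  |A|=878.0999
5. ⊥bis P8·P3 via (29.765,25.29): [(28.2679, 39.8434) (53, 25.3978) (53, 94) (51.9009, 94)]  |A|=878.0999
6. ⊥bis P8·P4 via (36.835,53.705): [(32.6664, 49.9229) (28.2679, 39.8434) (53, 25.3978) (53, 68.3713)]  |A|=593.3152
7. ⊥bis P8·P5 via (37.2,37.325): [(32.6664, 49.9229) (29.2644, 42.1269) (53, 27.7642) (53, 68.3713)]  |A|=529.7954
8. ⊥bis P8·P6 via (33.64,67.83): [(32.6664, 49.9229) (29.2644, 42.1269) (53, 27.7642) (53, 68.3713)]  |A|=529.7954
9. ⊥bis P8·P7 via (35.37,57.925): [(32.6664, 49.9229) (29.2644, 42.1269) (53, 27.7642) (53, 68.3713)]  |A|=529.7954
10. ⊥bis P8·P9 via (25.94,51.59): [(32.6664, 49.9229) (29.2644, 42.1269) (53, 27.7642) (53, 68.3713)]  |A|=529.7954
11. canonical 4-gon: [(32.6664, 49.9229) (29.2644, 42.1269) (53, 27.7642) (53, 68.3713)]
12. shoelace: 529.7954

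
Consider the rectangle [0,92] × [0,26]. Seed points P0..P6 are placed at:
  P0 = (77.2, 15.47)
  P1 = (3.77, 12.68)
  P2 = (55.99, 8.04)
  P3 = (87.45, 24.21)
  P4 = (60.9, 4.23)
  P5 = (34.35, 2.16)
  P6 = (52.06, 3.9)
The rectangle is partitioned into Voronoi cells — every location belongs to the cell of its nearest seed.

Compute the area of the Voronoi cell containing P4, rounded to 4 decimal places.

Area of P4's cell: 162.1645

1. box [0,92]×[0,26]: [(0, 0) (92, 0) (92, 26) (0, 26)]
2. ⊥bis P4·P0 via (69.05,9.85): [(0, 0) (75.8423, 0) (57.9134, 26) (0, 26)]  |A|=1738.8242
3. ⊥bis P4·P1 via (32.335,8.455): [(31.0844, 0) (75.8423, 0) (57.9134, 26) (34.9301, 26)]  |A|=880.6359
4. ⊥bis P4·P2 via (58.445,6.135): [(53.6844, 0) (75.8423, 0) (65.4165, 15.1192)]  |A|=167.5048
5. ⊥bis P4·P3 via (74.175,14.22): [(53.6844, 0) (75.8423, 0) (65.4165, 15.1192)]  |A|=167.5048
6. ⊥bis P4·P5 via (47.625,3.195): [(53.6844, 0) (75.8423, 0) (65.4165, 15.1192)]  |A|=167.5048
7. ⊥bis P4·P6 via (56.48,4.065): [(56.4965, 3.6239) (56.6317, 0) (75.8423, 0) (65.4165, 15.1192)]  |A|=162.1645
8. canonical 4-gon: [(56.4965, 3.6239) (56.6317, 0) (75.8423, 0) (65.4165, 15.1192)]
9. shoelace: 162.1645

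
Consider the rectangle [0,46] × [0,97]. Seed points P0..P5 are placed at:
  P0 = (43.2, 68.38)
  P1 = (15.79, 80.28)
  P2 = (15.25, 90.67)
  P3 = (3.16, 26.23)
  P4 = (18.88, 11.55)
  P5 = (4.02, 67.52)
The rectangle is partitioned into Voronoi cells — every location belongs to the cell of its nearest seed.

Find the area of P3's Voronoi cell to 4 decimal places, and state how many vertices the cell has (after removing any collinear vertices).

Area of P3's cell: 688.9342 (4 vertices)

1. box [0,46]×[0,97]: [(0, 0) (46, 0) (46, 97) (0, 97)]
2. ⊥bis P3·P0 via (23.18,47.305): [(0, 69.3246) (0, 0) (46, 0) (46, 25.6274)]  |A|=2183.8955
3. ⊥bis P3·P1 via (9.475,53.255): [(19.3441, 50.9489) (0, 55.469) (0, 0) (46, 0) (46, 25.6274)]  |A|=2049.8835
4. ⊥bis P3·P2 via (9.205,58.45): [(19.3441, 50.9489) (0, 55.469) (0, 0) (46, 0) (46, 25.6274)]  |A|=2049.8835
5. ⊥bis P3·P4 via (11.02,18.89): [(30.7976, 40.0687) (19.3441, 50.9489) (0, 55.469) (0, 7.0893)]  |A|=824.3374
6. ⊥bis P3·P5 via (3.59,46.875): [(30.7976, 40.0687) (24.082, 46.4482) (0, 46.9498) (0, 7.0893)]  |A|=688.9342
7. canonical 4-gon: [(30.7976, 40.0687) (24.082, 46.4482) (0, 46.9498) (0, 7.0893)]
8. shoelace: 688.9342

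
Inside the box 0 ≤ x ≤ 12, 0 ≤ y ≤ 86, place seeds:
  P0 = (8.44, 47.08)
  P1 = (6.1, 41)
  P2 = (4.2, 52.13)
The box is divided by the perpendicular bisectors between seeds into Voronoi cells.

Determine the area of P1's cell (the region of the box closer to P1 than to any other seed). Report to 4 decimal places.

Area of P1's cell: 533.1507

1. box [0,12]×[0,86]: [(0, 0) (12, 0) (12, 86) (0, 86)]
2. ⊥bis P1·P0 via (7.27,44.04): [(0, 46.838) (0, 0) (12, 0) (12, 42.2196)]  |A|=534.3454
3. ⊥bis P1·P2 via (5.15,46.565): [(2.0738, 46.0399) (0, 45.6858) (0, 0) (12, 0) (12, 42.2196)]  |A|=533.1507
4. canonical 5-gon: [(2.0738, 46.0399) (0, 45.6858) (0, 0) (12, 0) (12, 42.2196)]
5. shoelace: 533.1507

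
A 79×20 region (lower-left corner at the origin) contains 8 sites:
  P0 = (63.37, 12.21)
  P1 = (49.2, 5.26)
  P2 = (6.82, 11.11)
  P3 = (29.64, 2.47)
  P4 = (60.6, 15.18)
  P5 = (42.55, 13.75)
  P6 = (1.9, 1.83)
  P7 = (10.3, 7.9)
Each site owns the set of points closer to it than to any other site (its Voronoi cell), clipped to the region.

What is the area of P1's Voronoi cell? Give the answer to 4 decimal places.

1. box [0,79]×[0,20]: [(0, 0) (79, 0) (79, 20) (0, 20)]
2. ⊥bis P1·P0 via (56.285,8.735): [(0, 0) (60.5693, 0) (50.7598, 20) (0, 20)]  |A|=1113.291
3. ⊥bis P1·P2 via (28.01,8.185): [(26.8802, 0) (60.5693, 0) (50.7598, 20) (29.6409, 20)]  |A|=548.0803
4. ⊥bis P1·P3 via (39.42,3.865): [(39.9713, 0) (60.5693, 0) (50.7598, 20) (37.1185, 20)]  |A|=342.3927
5. ⊥bis P1·P4 via (54.9,10.22): [(39.9713, 0) (60.5693, 0) (56.4049, 8.4906) (46.3897, 20) (37.1185, 20)]  |A|=317.2439
6. ⊥bis P1·P5 via (45.875,9.505): [(39.3451, 4.3903) (39.9713, 0) (60.5693, 0) (56.4049, 8.4906) (51.6119, 13.9986)]  |A|=182.9861
7. ⊥bis P1·P6 via (25.55,3.545): [(39.3451, 4.3903) (39.9713, 0) (60.5693, 0) (56.4049, 8.4906) (51.6119, 13.9986)]  |A|=182.9861
8. ⊥bis P1·P7 via (29.75,6.58): [(39.3451, 4.3903) (39.9713, 0) (60.5693, 0) (56.4049, 8.4906) (51.6119, 13.9986)]  |A|=182.9861
9. canonical 5-gon: [(39.3451, 4.3903) (39.9713, 0) (60.5693, 0) (56.4049, 8.4906) (51.6119, 13.9986)]
10. shoelace: 182.9861

Area of P1's cell: 182.9861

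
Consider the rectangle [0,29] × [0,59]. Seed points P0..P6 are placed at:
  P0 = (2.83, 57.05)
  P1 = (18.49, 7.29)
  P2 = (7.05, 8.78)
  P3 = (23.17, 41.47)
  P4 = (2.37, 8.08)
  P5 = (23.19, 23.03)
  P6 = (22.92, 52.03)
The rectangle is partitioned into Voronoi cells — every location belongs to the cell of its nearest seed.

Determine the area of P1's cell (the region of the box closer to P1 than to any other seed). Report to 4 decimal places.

Area of P1's cell: 244.3344

1. box [0,29]×[0,59]: [(0, 0) (29, 0) (29, 59) (0, 59)]
2. ⊥bis P1·P0 via (10.66,32.17): [(0, 28.8152) (0, 0) (29, 0) (29, 37.9418)]  |A|=967.9762
3. ⊥bis P1·P2 via (12.77,8.035): [(16.138, 33.894) (11.7235, 0) (29, 0) (29, 37.9418)]  |A|=536.7887
4. ⊥bis P1·P3 via (20.83,24.38): [(15.0028, 25.1779) (11.7235, 0) (29, 0) (29, 23.2613)]  |A|=380.2902
5. ⊥bis P1·P4 via (10.43,7.685): [(15.0028, 25.1779) (11.7235, 0) (29, 0) (29, 23.2613)]  |A|=380.2902
6. ⊥bis P1·P5 via (20.84,15.16): [(13.9654, 17.2128) (11.7235, 0) (29, 0) (29, 12.7234)]  |A|=244.3344
7. ⊥bis P1·P6 via (20.705,29.66): [(13.9654, 17.2128) (11.7235, 0) (29, 0) (29, 12.7234)]  |A|=244.3344
8. canonical 4-gon: [(13.9654, 17.2128) (11.7235, 0) (29, 0) (29, 12.7234)]
9. shoelace: 244.3344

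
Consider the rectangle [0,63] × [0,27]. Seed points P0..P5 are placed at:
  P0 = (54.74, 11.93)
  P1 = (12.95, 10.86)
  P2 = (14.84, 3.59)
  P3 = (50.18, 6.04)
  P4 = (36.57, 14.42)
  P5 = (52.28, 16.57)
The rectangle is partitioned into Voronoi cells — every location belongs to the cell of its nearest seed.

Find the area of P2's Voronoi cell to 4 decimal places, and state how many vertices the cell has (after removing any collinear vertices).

1. box [0,63]×[0,27]: [(0, 0) (63, 0) (63, 27) (0, 27)]
2. ⊥bis P2·P0 via (34.79,7.76): [(0, 0) (36.412, 0) (30.7684, 27) (0, 27)]  |A|=906.9357
3. ⊥bis P2·P1 via (13.895,7.225): [(0, 3.6127) (0, 0) (36.412, 0) (33.8191, 12.4047)]  |A|=286.9295
4. ⊥bis P2·P3 via (32.51,4.815): [(32.0163, 11.936) (0, 3.6127) (0, 0) (32.8438, 0)]  |A|=253.845
5. ⊥bis P2·P4 via (25.705,9.005): [(25.1357, 10.1473) (0, 3.6127) (0, 0) (30.193, 0)]  |A|=198.5919
6. ⊥bis P2·P5 via (33.56,10.08): [(25.1357, 10.1473) (0, 3.6127) (0, 0) (30.193, 0)]  |A|=198.5919
7. canonical 4-gon: [(25.1357, 10.1473) (0, 3.6127) (0, 0) (30.193, 0)]
8. shoelace: 198.5919

Area of P2's cell: 198.5919 (4 vertices)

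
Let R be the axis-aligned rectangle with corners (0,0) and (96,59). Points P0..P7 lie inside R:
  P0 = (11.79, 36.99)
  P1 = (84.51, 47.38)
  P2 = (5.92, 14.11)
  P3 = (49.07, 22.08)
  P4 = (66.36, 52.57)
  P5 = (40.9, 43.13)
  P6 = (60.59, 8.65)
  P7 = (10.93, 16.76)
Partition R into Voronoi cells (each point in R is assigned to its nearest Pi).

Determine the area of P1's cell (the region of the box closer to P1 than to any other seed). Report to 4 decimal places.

1. box [0,96]×[0,59]: [(0, 0) (96, 0) (96, 59) (0, 59)]
2. ⊥bis P1·P0 via (48.15,42.185): [(54.1773, 0) (96, 0) (96, 59) (45.7475, 59)]  |A|=2716.2189
3. ⊥bis P1·P2 via (45.215,30.745): [(52.1124, 14.4521) (58.2305, 0) (96, 0) (96, 59) (45.7475, 59)]  |A|=2686.9302
4. ⊥bis P1·P3 via (66.79,34.73): [(91.5831, 0) (96, 0) (96, 59) (49.4641, 59)]  |A|=1503.1072
5. ⊥bis P1·P4 via (75.435,49.975): [(69.85, 30.4436) (91.5831, 0) (96, 0) (96, 59) (78.0157, 59)]  |A|=1095.4413
6. ⊥bis P1·P5 via (62.705,45.255): [(69.85, 30.4436) (91.5831, 0) (96, 0) (96, 59) (78.0157, 59)]  |A|=1095.4413
7. ⊥bis P1·P6 via (72.55,28.015): [(69.85, 30.4436) (70.8217, 29.0824) (96, 13.5321) (96, 59) (78.0157, 59)]  |A|=860.8578
8. ⊥bis P1·P7 via (47.72,32.07): [(69.85, 30.4436) (70.8217, 29.0824) (96, 13.5321) (96, 59) (78.0157, 59)]  |A|=860.8578
9. canonical 5-gon: [(69.85, 30.4436) (70.8217, 29.0824) (96, 13.5321) (96, 59) (78.0157, 59)]
10. shoelace: 860.8578

Area of P1's cell: 860.8578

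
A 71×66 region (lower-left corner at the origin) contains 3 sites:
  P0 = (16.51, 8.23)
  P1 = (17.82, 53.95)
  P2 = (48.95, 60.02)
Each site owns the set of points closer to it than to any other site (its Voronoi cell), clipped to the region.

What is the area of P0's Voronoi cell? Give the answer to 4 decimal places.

1. box [0,71]×[0,66]: [(0, 0) (71, 0) (71, 66) (0, 66)]
2. ⊥bis P0·P1 via (17.165,31.09): [(0, 31.5818) (0, 0) (71, 0) (71, 29.5475)]  |A|=2170.0904
3. ⊥bis P0·P2 via (32.73,34.125): [(38.5537, 30.4772) (0, 31.5818) (0, 0) (71, 0) (71, 10.1536)]  |A|=1855.4608
4. canonical 5-gon: [(38.5537, 30.4772) (0, 31.5818) (0, 0) (71, 0) (71, 10.1536)]
5. shoelace: 1855.4608

Area of P0's cell: 1855.4608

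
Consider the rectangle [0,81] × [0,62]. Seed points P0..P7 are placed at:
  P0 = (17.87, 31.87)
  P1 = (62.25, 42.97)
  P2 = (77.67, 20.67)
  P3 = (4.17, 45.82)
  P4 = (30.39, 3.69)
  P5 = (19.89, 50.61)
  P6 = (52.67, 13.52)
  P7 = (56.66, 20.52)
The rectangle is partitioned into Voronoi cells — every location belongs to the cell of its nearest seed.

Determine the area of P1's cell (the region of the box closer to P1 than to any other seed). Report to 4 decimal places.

1. box [0,81]×[0,62]: [(0, 0) (81, 0) (81, 62) (0, 62)]
2. ⊥bis P1·P0 via (40.06,37.42): [(49.4192, 0) (81, 0) (81, 62) (33.9122, 62)]  |A|=2438.7252
3. ⊥bis P1·P2 via (69.96,31.82): [(45.6628, 15.019) (81, 39.4539) (81, 62) (33.9122, 62)]  |A|=1504.4736
4. ⊥bis P1·P3 via (33.21,44.395): [(34.0474, 61.4597) (45.6628, 15.019) (81, 39.4539) (81, 62) (34.0739, 62)]  |A|=1504.43
5. ⊥bis P1·P4 via (46.32,23.33): [(34.0474, 61.4597) (42.8878, 26.1138) (51.5487, 19.089) (81, 39.4539) (81, 62) (34.0739, 62)]  |A|=1466.1309
6. ⊥bis P1·P5 via (41.07,46.79): [(39.6649, 38.9996) (42.8878, 26.1138) (51.5487, 19.089) (81, 39.4539) (81, 62) (43.8133, 62)]  |A|=1352.3107
7. ⊥bis P1·P6 via (57.46,28.245): [(39.6649, 38.9996) (41.017, 33.5939) (62.4449, 26.6234) (81, 39.4539) (81, 62) (43.8133, 62)]  |A|=1207.7907
8. ⊥bis P1·P7 via (59.455,31.745): [(39.6649, 38.9996) (40.2856, 36.5181) (67.099, 29.8417) (81, 39.4539) (81, 62) (43.8133, 62)]  |A|=1120.3269
9. canonical 6-gon: [(39.6649, 38.9996) (40.2856, 36.5181) (67.099, 29.8417) (81, 39.4539) (81, 62) (43.8133, 62)]
10. shoelace: 1120.3269

Area of P1's cell: 1120.3269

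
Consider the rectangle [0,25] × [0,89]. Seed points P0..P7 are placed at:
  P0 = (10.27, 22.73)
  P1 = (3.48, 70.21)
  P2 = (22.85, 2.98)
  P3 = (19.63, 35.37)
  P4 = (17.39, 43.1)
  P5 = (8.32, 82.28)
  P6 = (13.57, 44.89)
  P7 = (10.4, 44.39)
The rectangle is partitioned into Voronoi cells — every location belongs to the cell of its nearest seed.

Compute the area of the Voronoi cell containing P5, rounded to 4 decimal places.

1. box [0,25]×[0,89]: [(0, 0) (25, 0) (25, 89) (0, 89)]
2. ⊥bis P5·P0 via (9.295,52.505): [(0, 52.2006) (25, 53.0193) (25, 89) (0, 89)]  |A|=909.7513
3. ⊥bis P5·P1 via (5.9,76.245): [(0, 78.6109) (25, 68.586) (25, 89) (0, 89)]  |A|=385.039
4. ⊥bis P5·P2 via (15.585,42.63): [(0, 78.6109) (25, 68.586) (25, 89) (0, 89)]  |A|=385.039
5. ⊥bis P5·P3 via (13.975,58.825): [(0, 78.6109) (25, 68.586) (25, 89) (0, 89)]  |A|=385.039
6. ⊥bis P5·P4 via (12.855,62.69): [(0, 78.6109) (25, 68.586) (25, 89) (0, 89)]  |A|=385.039
7. ⊥bis P5·P6 via (10.945,63.585): [(0, 78.6109) (25, 68.586) (25, 89) (0, 89)]  |A|=385.039
8. ⊥bis P5·P7 via (9.36,63.335): [(0, 78.6109) (25, 68.586) (25, 89) (0, 89)]  |A|=385.039
9. canonical 4-gon: [(0, 78.6109) (25, 68.586) (25, 89) (0, 89)]
10. shoelace: 385.039

Area of P5's cell: 385.0390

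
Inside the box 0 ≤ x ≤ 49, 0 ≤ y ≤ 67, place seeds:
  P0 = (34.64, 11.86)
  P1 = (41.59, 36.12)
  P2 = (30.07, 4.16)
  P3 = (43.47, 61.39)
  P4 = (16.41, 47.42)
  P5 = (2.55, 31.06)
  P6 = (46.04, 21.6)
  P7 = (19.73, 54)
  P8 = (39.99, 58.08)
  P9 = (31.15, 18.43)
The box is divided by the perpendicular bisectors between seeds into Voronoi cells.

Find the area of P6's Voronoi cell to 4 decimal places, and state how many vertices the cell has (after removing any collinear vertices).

1. box [0,49]×[0,67]: [(0, 0) (49, 0) (49, 67) (0, 67)]
2. ⊥bis P6·P0 via (40.34,16.73): [(0, 63.9452) (49, 6.5941) (49, 67) (0, 67)]  |A|=1554.7881
3. ⊥bis P6·P1 via (43.815,28.86): [(32.848, 25.4989) (49, 6.5941) (49, 30.4491)]  |A|=192.6532
4. ⊥bis P6·P2 via (38.055,12.88): [(32.848, 25.4989) (49, 6.5941) (49, 30.4491)]  |A|=192.6532
5. ⊥bis P6·P3 via (44.755,41.495): [(32.848, 25.4989) (49, 6.5941) (49, 30.4491)]  |A|=192.6532
6. ⊥bis P6·P4 via (31.225,34.51): [(32.848, 25.4989) (49, 6.5941) (49, 30.4491)]  |A|=192.6532
7. ⊥bis P6·P5 via (24.295,26.33): [(32.848, 25.4989) (49, 6.5941) (49, 30.4491)]  |A|=192.6532
8. ⊥bis P6·P7 via (32.885,37.8): [(32.848, 25.4989) (49, 6.5941) (49, 30.4491)]  |A|=192.6532
9. ⊥bis P6·P8 via (43.015,39.84): [(32.848, 25.4989) (49, 6.5941) (49, 30.4491)]  |A|=192.6532
10. ⊥bis P6·P9 via (38.595,20.015): [(37.147, 26.8164) (38.9473, 18.36) (49, 6.5941) (49, 30.4491)]  |A|=173.29
11. canonical 4-gon: [(37.147, 26.8164) (38.9473, 18.36) (49, 6.5941) (49, 30.4491)]
12. shoelace: 173.29

Area of P6's cell: 173.2900 (4 vertices)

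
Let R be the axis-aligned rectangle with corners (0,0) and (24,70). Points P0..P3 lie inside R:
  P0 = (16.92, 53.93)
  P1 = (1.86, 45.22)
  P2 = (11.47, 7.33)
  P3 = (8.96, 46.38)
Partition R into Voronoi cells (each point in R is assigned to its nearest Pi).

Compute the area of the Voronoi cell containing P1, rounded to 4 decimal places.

Area of P1's cell: 211.9758

1. box [0,24]×[0,70]: [(0, 0) (24, 0) (24, 70) (0, 70)]
2. ⊥bis P1·P0 via (9.39,49.575): [(0, 65.8108) (0, 0) (24, 0) (24, 24.3136)]  |A|=1081.4925
3. ⊥bis P1·P2 via (6.665,26.275): [(20.7932, 29.8583) (0, 65.8108) (0, 24.5846)]  |A|=428.6123
4. ⊥bis P1·P3 via (5.41,45.8): [(8.523, 26.7462) (2.9834, 60.6523) (0, 65.8108) (0, 24.5846)]  |A|=211.9758
5. canonical 4-gon: [(8.523, 26.7462) (2.9834, 60.6523) (0, 65.8108) (0, 24.5846)]
6. shoelace: 211.9758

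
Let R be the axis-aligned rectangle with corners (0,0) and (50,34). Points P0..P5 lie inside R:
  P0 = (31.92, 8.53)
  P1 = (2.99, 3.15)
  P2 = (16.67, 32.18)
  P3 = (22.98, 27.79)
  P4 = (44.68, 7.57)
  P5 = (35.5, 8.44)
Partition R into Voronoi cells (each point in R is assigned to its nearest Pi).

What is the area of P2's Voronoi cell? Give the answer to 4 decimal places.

1. box [0,50]×[0,34]: [(0, 0) (50, 0) (50, 34) (0, 34)]
2. ⊥bis P2·P0 via (24.295,20.355): [(0, 4.6891) (45.4559, 34) (0, 34)]  |A|=666.1774
3. ⊥bis P2·P1 via (9.83,17.665): [(0, 22.2973) (15.7771, 14.8625) (45.4559, 34) (0, 34)]  |A|=527.2743
4. ⊥bis P2·P3 via (19.825,29.985): [(0, 22.2973) (10.9022, 17.1597) (22.6183, 34) (0, 34)]  |A|=254.242
5. ⊥bis P2·P4 via (30.675,19.875): [(0, 22.2973) (10.9022, 17.1597) (22.6183, 34) (0, 34)]  |A|=254.242
6. ⊥bis P2·P5 via (26.085,20.31): [(0, 22.2973) (10.9022, 17.1597) (22.6183, 34) (0, 34)]  |A|=254.242
7. canonical 4-gon: [(0, 22.2973) (10.9022, 17.1597) (22.6183, 34) (0, 34)]
8. shoelace: 254.242

Area of P2's cell: 254.2420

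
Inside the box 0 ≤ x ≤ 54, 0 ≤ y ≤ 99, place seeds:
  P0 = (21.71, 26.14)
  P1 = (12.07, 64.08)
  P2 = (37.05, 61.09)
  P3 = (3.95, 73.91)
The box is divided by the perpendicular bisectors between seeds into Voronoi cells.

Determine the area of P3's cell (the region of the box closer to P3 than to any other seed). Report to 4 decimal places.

Area of P3's cell: 729.5928

1. box [0,54]×[0,99]: [(0, 0) (54, 0) (54, 99) (0, 99)]
2. ⊥bis P3·P0 via (12.83,50.025): [(0, 45.255) (54, 65.3312) (54, 99) (0, 99)]  |A|=2360.1703
3. ⊥bis P3·P1 via (8.01,68.995): [(0, 62.3784) (44.3338, 99) (0, 99)]  |A|=811.7872
4. ⊥bis P3·P2 via (20.5,67.5): [(0, 62.3784) (27.2273, 84.8693) (32.7003, 99) (0, 99)]  |A|=729.5928
5. canonical 4-gon: [(0, 62.3784) (27.2273, 84.8693) (32.7003, 99) (0, 99)]
6. shoelace: 729.5928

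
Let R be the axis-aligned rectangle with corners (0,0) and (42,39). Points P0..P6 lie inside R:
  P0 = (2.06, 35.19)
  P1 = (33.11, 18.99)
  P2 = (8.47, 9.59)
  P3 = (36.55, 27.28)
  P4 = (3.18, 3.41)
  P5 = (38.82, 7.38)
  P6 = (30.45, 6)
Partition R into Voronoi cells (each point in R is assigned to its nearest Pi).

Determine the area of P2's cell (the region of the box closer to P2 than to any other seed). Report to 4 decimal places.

Area of P2's cell: 369.5204

1. box [0,42]×[0,39]: [(0, 0) (42, 0) (42, 39) (0, 39)]
2. ⊥bis P2·P0 via (5.265,22.39): [(0, 21.0717) (0, 0) (42, 0) (42, 31.5881)]  |A|=1105.8557
3. ⊥bis P2·P1 via (20.79,14.29): [(16.6157, 25.2321) (0, 21.0717) (0, 0) (26.2415, 0)]  |A|=506.1246
4. ⊥bis P2·P3 via (22.51,18.435): [(16.6157, 25.2321) (0, 21.0717) (0, 0) (26.2415, 0)]  |A|=506.1246
5. ⊥bis P2·P4 via (5.825,6.5): [(16.6157, 25.2321) (0, 21.0717) (0, 11.4861) (13.4186, 0) (26.2415, 0)]  |A|=429.0609
6. ⊥bis P2·P5 via (23.645,8.485): [(23.5424, 7.0753) (16.6157, 25.2321) (0, 21.0717) (0, 11.4861) (13.4186, 0) (23.0271, 0)]  |A|=417.6895
7. ⊥bis P2·P6 via (19.46,7.795): [(20.6015, 14.784) (16.6157, 25.2321) (0, 21.0717) (0, 11.4861) (13.4186, 0) (18.1868, 0)]  |A|=369.5204
8. canonical 6-gon: [(20.6015, 14.784) (16.6157, 25.2321) (0, 21.0717) (0, 11.4861) (13.4186, 0) (18.1868, 0)]
9. shoelace: 369.5204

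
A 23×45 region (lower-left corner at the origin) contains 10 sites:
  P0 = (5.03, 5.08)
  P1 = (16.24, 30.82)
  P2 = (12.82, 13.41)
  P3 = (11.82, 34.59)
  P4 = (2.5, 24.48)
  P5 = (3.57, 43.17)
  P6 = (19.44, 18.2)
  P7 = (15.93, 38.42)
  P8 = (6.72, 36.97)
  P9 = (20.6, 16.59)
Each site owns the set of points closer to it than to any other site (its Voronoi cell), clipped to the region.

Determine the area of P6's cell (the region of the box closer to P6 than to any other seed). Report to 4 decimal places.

1. box [0,23]×[0,45]: [(0, 0) (23, 0) (23, 45) (0, 45)]
2. ⊥bis P6·P0 via (12.235,11.64): [(0, 25.078) (22.833, 0) (23, 0) (23, 45) (0, 45)]  |A|=748.6975
3. ⊥bis P6·P1 via (17.84,24.51): [(3.7663, 20.9414) (22.833, 0) (23, 0) (23, 25.8184)]  |A|=250.0408
4. ⊥bis P6·P2 via (16.13,15.805): [(11.0729, 22.7941) (23, 6.3103) (23, 25.8184)]  |A|=116.337
5. ⊥bis P6·P3 via (15.63,26.395): [(11.0729, 22.7941) (23, 6.3103) (23, 25.8184)]  |A|=116.337
6. ⊥bis P6·P4 via (10.97,21.34): [(11.5543, 22.9162) (11.3613, 22.3955) (23, 6.3103) (23, 25.8184)]  |A|=116.2234
7. ⊥bis P6·P5 via (11.505,30.685): [(11.5543, 22.9162) (11.3613, 22.3955) (23, 6.3103) (23, 25.8184)]  |A|=116.2234
8. ⊥bis P6·P7 via (17.685,28.31): [(11.5543, 22.9162) (11.3613, 22.3955) (23, 6.3103) (23, 25.8184)]  |A|=116.2234
9. ⊥bis P6·P8 via (13.08,27.585): [(11.5543, 22.9162) (11.3613, 22.3955) (23, 6.3103) (23, 25.8184)]  |A|=116.2234
10. ⊥bis P6·P9 via (20.02,17.395): [(11.5543, 22.9162) (11.3613, 22.3955) (16.7068, 15.0078) (23, 19.5421) (23, 25.8184)]  |A|=74.5884
11. canonical 5-gon: [(11.5543, 22.9162) (11.3613, 22.3955) (16.7068, 15.0078) (23, 19.5421) (23, 25.8184)]
12. shoelace: 74.5884

Area of P6's cell: 74.5884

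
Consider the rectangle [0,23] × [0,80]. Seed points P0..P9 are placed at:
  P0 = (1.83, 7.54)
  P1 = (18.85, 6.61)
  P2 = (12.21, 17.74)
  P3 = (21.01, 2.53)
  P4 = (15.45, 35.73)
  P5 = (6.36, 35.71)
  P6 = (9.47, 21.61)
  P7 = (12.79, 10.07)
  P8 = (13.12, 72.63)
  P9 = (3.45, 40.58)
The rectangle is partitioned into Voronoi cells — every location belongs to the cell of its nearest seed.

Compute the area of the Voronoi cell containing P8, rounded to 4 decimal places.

Area of P8's cell: 551.3789

1. box [0,23]×[0,80]: [(0, 0) (23, 0) (23, 80) (0, 80)]
2. ⊥bis P8·P0 via (7.475,40.085): [(0, 41.3816) (23, 37.3922) (23, 80) (0, 80)]  |A|=934.1023
3. ⊥bis P8·P1 via (15.985,39.62): [(0, 41.3816) (12.0999, 39.2828) (23, 40.2288) (23, 80) (0, 80)]  |A|=918.6422
4. ⊥bis P8·P2 via (12.665,45.185): [(0, 45.395) (23, 45.0137) (23, 80) (0, 80)]  |A|=800.3008
5. ⊥bis P8·P3 via (17.065,37.58): [(0, 45.395) (23, 45.0137) (23, 80) (0, 80)]  |A|=800.3008
6. ⊥bis P8·P4 via (14.285,54.18): [(0, 53.278) (23, 54.7303) (23, 80) (0, 80)]  |A|=597.9047
7. ⊥bis P8·P5 via (9.74,54.17): [(0, 55.9534) (10.8649, 53.964) (23, 54.7303) (23, 80) (0, 80)]  |A|=583.3708
8. ⊥bis P8·P6 via (11.295,47.12): [(0, 55.9534) (10.8649, 53.964) (23, 54.7303) (23, 80) (0, 80)]  |A|=583.3708
9. ⊥bis P8·P7 via (12.955,41.35): [(0, 55.9534) (10.8649, 53.964) (23, 54.7303) (23, 80) (0, 80)]  |A|=583.3708
10. ⊥bis P8·P9 via (8.285,56.605): [(0, 59.1047) (15.9698, 54.2864) (23, 54.7303) (23, 80) (0, 80)]  |A|=551.3789
11. canonical 5-gon: [(0, 59.1047) (15.9698, 54.2864) (23, 54.7303) (23, 80) (0, 80)]
12. shoelace: 551.3789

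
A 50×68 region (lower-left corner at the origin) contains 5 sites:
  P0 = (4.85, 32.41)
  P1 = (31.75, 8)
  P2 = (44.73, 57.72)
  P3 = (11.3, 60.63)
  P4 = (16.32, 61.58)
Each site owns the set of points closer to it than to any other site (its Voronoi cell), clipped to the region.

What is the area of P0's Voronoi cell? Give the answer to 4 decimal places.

Area of P0's cell: 837.0366

1. box [0,50]×[0,68]: [(0, 0) (50, 0) (50, 68) (0, 68)]
2. ⊥bis P0·P1 via (18.3,20.205): [(0, 0.0383) (50, 55.1386) (50, 68) (0, 68)]  |A|=2020.5775
3. ⊥bis P0·P2 via (24.79,45.065): [(0, 0.0383) (31.4032, 34.6448) (10.2342, 68) (0, 68)]  |A|=1237.7901
4. ⊥bis P0·P3 via (8.075,46.52): [(0, 48.3656) (0, 0.0383) (31.4032, 34.6448) (26.5459, 42.2983)]  |A|=845.6654
5. ⊥bis P0·P4 via (10.585,46.995): [(16.9542, 44.4906) (0, 48.3656) (0, 0.0383) (31.4032, 34.6448) (27.8815, 40.1938)]  |A|=837.0366
6. canonical 5-gon: [(16.9542, 44.4906) (0, 48.3656) (0, 0.0383) (31.4032, 34.6448) (27.8815, 40.1938)]
7. shoelace: 837.0366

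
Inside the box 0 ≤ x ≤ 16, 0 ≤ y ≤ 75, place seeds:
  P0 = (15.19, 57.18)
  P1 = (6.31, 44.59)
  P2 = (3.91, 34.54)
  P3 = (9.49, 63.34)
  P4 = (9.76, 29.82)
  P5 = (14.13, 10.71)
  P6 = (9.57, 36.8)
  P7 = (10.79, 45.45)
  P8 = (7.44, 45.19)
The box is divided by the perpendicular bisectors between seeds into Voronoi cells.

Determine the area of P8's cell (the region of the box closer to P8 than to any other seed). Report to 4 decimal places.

Area of P8's cell: 47.7116

1. box [0,16]×[0,75]: [(0, 0) (16, 0) (16, 75) (0, 75)]
2. ⊥bis P8·P0 via (11.315,51.185): [(0, 58.4987) (0, 0) (16, 0) (16, 48.1567)]  |A|=853.2436
3. ⊥bis P8·P1 via (6.875,44.89): [(0, 58.4987) (0, 57.8379) (16, 27.7046) (16, 48.1567)]  |A|=168.9036
4. ⊥bis P8·P2 via (5.675,39.865): [(0, 58.4987) (0, 57.8379) (10.3693, 38.309) (16, 36.4427) (16, 48.1567)]  |A|=144.3027
5. ⊥bis P8·P3 via (8.465,54.265): [(6.1444, 54.5271) (1.4781, 55.0542) (10.3693, 38.309) (16, 36.4427) (16, 48.1567)]  |A|=136.1672
6. ⊥bis P8·P4 via (8.6,37.505): [(6.1444, 54.5271) (1.4781, 55.0542) (10.3693, 38.309) (11.4825, 37.9401) (16, 38.622) (16, 48.1567)]  |A|=131.2447
7. ⊥bis P8·P5 via (10.785,27.95): [(6.1444, 54.5271) (1.4781, 55.0542) (10.3693, 38.309) (11.4825, 37.9401) (16, 38.622) (16, 48.1567)]  |A|=131.2447
8. ⊥bis P8·P6 via (8.505,40.995): [(6.1444, 54.5271) (1.4781, 55.0542) (8.8911, 41.093) (16, 42.8978) (16, 48.1567)]  |A|=106.7645
9. ⊥bis P8·P7 via (9.115,45.32): [(8.5196, 52.9919) (6.1444, 54.5271) (1.4781, 55.0542) (8.8911, 41.093) (9.4324, 41.2304)]  |A|=47.7116
10. canonical 5-gon: [(8.5196, 52.9919) (6.1444, 54.5271) (1.4781, 55.0542) (8.8911, 41.093) (9.4324, 41.2304)]
11. shoelace: 47.7116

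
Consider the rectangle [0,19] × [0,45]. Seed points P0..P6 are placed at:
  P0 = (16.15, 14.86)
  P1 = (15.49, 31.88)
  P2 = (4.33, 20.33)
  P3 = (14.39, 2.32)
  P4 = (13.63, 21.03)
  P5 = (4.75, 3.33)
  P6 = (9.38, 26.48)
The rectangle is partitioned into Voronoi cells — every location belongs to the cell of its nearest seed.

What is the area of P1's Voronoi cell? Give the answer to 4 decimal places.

1. box [0,19]×[0,45]: [(0, 0) (19, 0) (19, 45) (0, 45)]
2. ⊥bis P1·P0 via (15.82,23.37): [(0, 22.7565) (19, 23.4933) (19, 45) (0, 45)]  |A|=415.6265
3. ⊥bis P1·P2 via (9.91,26.105): [(0, 35.6804) (12.8594, 23.2552) (19, 23.4933) (19, 45) (0, 45)]  |A|=332.53
4. ⊥bis P1·P3 via (14.94,17.1): [(0, 35.6804) (12.8594, 23.2552) (19, 23.4933) (19, 45) (0, 45)]  |A|=332.53
5. ⊥bis P1·P4 via (14.56,26.455): [(0, 35.6804) (8.4667, 27.4996) (19, 25.6939) (19, 45) (0, 45)]  |A|=307.3861
6. ⊥bis P1·P5 via (10.12,17.605): [(0, 35.6804) (8.4667, 27.4996) (19, 25.6939) (19, 45) (0, 45)]  |A|=307.3861
7. ⊥bis P1·P6 via (12.435,29.18): [(0, 43.25) (14.8939, 26.3978) (19, 25.6939) (19, 45) (0, 45)]  |A|=229.3898
8. canonical 5-gon: [(0, 43.25) (14.8939, 26.3978) (19, 25.6939) (19, 45) (0, 45)]
9. shoelace: 229.3898

Area of P1's cell: 229.3898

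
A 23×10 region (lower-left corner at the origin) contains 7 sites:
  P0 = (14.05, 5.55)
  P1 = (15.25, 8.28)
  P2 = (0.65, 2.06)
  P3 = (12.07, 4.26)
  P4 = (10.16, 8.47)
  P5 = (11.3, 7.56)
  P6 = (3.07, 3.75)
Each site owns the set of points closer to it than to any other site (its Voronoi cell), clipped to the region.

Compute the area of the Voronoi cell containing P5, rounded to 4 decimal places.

Area of P5's cell: 10.4048

1. box [0,23]×[0,10]: [(0, 0) (23, 0) (23, 10) (0, 10)]
2. ⊥bis P5·P0 via (12.675,6.555): [(0, 0) (7.8839, 0) (15.193, 10) (0, 10)]  |A|=115.3844
3. ⊥bis P5·P1 via (13.275,7.92): [(0, 0) (7.8839, 0) (13.3544, 7.4845) (12.8959, 10) (0, 10)]  |A|=112.4952
4. ⊥bis P5·P2 via (5.975,4.81): [(8.2209, 0.4611) (13.3544, 7.4845) (12.8959, 10) (3.2947, 10)]  |A|=53.859
5. ⊥bis P5·P3 via (11.685,5.91): [(6.0821, 4.6027) (12.3102, 6.0559) (13.3544, 7.4845) (12.8959, 10) (3.2947, 10)]  |A|=39.4079
6. ⊥bis P5·P4 via (10.73,8.015): [(8.4465, 5.1543) (12.3102, 6.0559) (13.3544, 7.4845) (12.8959, 10) (12.3145, 10)]  |A|=10.4048
7. ⊥bis P5·P6 via (7.185,5.655): [(8.4465, 5.1543) (12.3102, 6.0559) (13.3544, 7.4845) (12.8959, 10) (12.3145, 10)]  |A|=10.4048
8. canonical 5-gon: [(8.4465, 5.1543) (12.3102, 6.0559) (13.3544, 7.4845) (12.8959, 10) (12.3145, 10)]
9. shoelace: 10.4048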